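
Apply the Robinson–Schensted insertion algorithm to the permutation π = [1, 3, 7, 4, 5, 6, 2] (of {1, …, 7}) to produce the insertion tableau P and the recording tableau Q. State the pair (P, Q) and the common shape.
P = [1, 2, 4, 5, 6] / [3] / [7];  Q = [1, 2, 3, 5, 6] / [4] / [7];  common shape = (5, 1, 1)

Row-insert the values π_1, π_2, … into P one at a time, bumping the leftmost entry strictly greater than the inserted value down to the next row. The recording tableau Q records, in position (i, j), the step at which that cell was added to P.
  Insert 1 (step 1): P = [1];  Q = [1]
  Insert 3 (step 2): P = [1, 3];  Q = [1, 2]
  Insert 7 (step 3): P = [1, 3, 7];  Q = [1, 2, 3]
  Insert 4 (step 4): P = [1, 3, 4] / [7];  Q = [1, 2, 3] / [4]
  Insert 5 (step 5): P = [1, 3, 4, 5] / [7];  Q = [1, 2, 3, 5] / [4]
  Insert 6 (step 6): P = [1, 3, 4, 5, 6] / [7];  Q = [1, 2, 3, 5, 6] / [4]
  Insert 2 (step 7): P = [1, 2, 4, 5, 6] / [3] / [7];  Q = [1, 2, 3, 5, 6] / [4] / [7]
Final shape: (5, 1, 1).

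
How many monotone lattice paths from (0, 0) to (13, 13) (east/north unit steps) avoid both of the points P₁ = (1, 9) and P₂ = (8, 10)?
Number of paths = 7936432

Inclusion–exclusion. Total paths: C(26, 13) = 10400600. Through P₁: C(10, 1)·C(16, 12) = 18200. Through P₂: C(18, 8)·C(8, 5) = 2450448. Since P₁ is strictly southwest of P₂, a monotone path through both must visit P₁ then P₂; paths through both = C(10, 1)·C(8, 7)·C(8, 5) = 4480. Avoid both = 10400600 − 18200 − 2450448 + 4480 = 7936432.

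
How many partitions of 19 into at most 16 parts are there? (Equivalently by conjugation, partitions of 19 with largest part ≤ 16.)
p(19, parts ≤ 16) = 486

Use the recurrence p(n, m) = p(n, m−1) + p(n−m, m): either the largest part is < m (count p(n, m−1)) or the largest part is exactly m (remove one copy of m, count p(n−m, m)). With p(0, ·) = 1 this gives p(19, parts ≤ 16) = 486. (By conjugating Young diagrams, this also counts partitions of 19 into at most 16 parts.)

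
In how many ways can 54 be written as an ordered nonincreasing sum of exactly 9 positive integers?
p(54, 9 parts) = 25331

Partitions of n into exactly k parts are in bijection with partitions of n − k into at most k parts (subtract 1 from each part). So p(54, exactly 9) = p(45, parts ≤ 9). Computing via the recurrence p(m, j) = p(m, j−1) + p(m−j, j) gives 25331.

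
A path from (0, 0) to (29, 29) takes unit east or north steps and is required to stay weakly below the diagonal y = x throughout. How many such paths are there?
Number of paths = 1002242216651368

By the reflection principle (André's argument), the number of monotone paths to (29, 29) with n ≤ m that never go above y = x is C(58, 29) − C(58, 30) = 30067266499541040 − 29065024282889672 = 1002242216651368.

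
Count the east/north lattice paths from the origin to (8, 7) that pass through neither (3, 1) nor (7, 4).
Number of paths = 3827

Inclusion–exclusion. Total paths: C(15, 8) = 6435. Through P₁: C(4, 3)·C(11, 5) = 1848. Through P₂: C(11, 7)·C(4, 1) = 1320. Since P₁ is strictly southwest of P₂, a monotone path through both must visit P₁ then P₂; paths through both = C(4, 3)·C(7, 4)·C(4, 1) = 560. Avoid both = 6435 − 1848 − 1320 + 560 = 3827.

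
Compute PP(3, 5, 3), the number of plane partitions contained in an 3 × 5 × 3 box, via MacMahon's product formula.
PP(3, 5, 3) = 14112

Evaluate the triple product over i = 1..3, j = 1..5, k = 1..3. The factors are (2/1) · (3/2) · (4/3) · (3/2) · (4/3) · (5/4) · (4/3) · (5/4) · … (45 factors total). The numerators and denominators telescope so the product is an integer; carrying out the multiplication exactly gives PP(3, 5, 3) = 14112.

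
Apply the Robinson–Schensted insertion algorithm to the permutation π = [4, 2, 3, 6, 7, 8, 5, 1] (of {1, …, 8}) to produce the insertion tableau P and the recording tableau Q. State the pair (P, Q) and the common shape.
P = [1, 3, 5, 7, 8] / [2, 6] / [4];  Q = [1, 3, 4, 5, 6] / [2, 7] / [8];  common shape = (5, 2, 1)

Row-insert the values π_1, π_2, … into P one at a time, bumping the leftmost entry strictly greater than the inserted value down to the next row. The recording tableau Q records, in position (i, j), the step at which that cell was added to P.
  Insert 4 (step 1): P = [4];  Q = [1]
  Insert 2 (step 2): P = [2] / [4];  Q = [1] / [2]
  Insert 3 (step 3): P = [2, 3] / [4];  Q = [1, 3] / [2]
  Insert 6 (step 4): P = [2, 3, 6] / [4];  Q = [1, 3, 4] / [2]
  Insert 7 (step 5): P = [2, 3, 6, 7] / [4];  Q = [1, 3, 4, 5] / [2]
  Insert 8 (step 6): P = [2, 3, 6, 7, 8] / [4];  Q = [1, 3, 4, 5, 6] / [2]
  Insert 5 (step 7): P = [2, 3, 5, 7, 8] / [4, 6];  Q = [1, 3, 4, 5, 6] / [2, 7]
  Insert 1 (step 8): P = [1, 3, 5, 7, 8] / [2, 6] / [4];  Q = [1, 3, 4, 5, 6] / [2, 7] / [8]
Final shape: (5, 2, 1).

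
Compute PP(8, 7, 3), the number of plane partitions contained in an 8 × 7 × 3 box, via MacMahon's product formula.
PP(8, 7, 3) = 4971151900

Evaluate the triple product over i = 1..8, j = 1..7, k = 1..3. The factors are (2/1) · (3/2) · (4/3) · (3/2) · (4/3) · (5/4) · (4/3) · (5/4) · … (168 factors total). The numerators and denominators telescope so the product is an integer; carrying out the multiplication exactly gives PP(8, 7, 3) = 4971151900.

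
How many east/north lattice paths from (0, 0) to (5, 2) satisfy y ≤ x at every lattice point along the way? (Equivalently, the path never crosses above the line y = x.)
Number of paths = 14

By the reflection principle (André's argument), the number of monotone paths to (5, 2) with n ≤ m that never go above y = x is C(7, 5) − C(7, 6) = 21 − 7 = 14.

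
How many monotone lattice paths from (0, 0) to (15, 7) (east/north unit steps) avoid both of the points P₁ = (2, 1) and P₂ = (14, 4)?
Number of paths = 82368

Inclusion–exclusion. Total paths: C(22, 15) = 170544. Through P₁: C(3, 2)·C(19, 13) = 81396. Through P₂: C(18, 14)·C(4, 1) = 12240. Since P₁ is strictly southwest of P₂, a monotone path through both must visit P₁ then P₂; paths through both = C(3, 2)·C(15, 12)·C(4, 1) = 5460. Avoid both = 170544 − 81396 − 12240 + 5460 = 82368.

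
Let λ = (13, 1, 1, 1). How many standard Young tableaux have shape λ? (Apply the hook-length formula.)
# SYT of shape (13, 1, 1, 1) = 455

Hook-length formula: f^λ = n! / Π hook(c), product over all cells c of the Young diagram. For λ = (13, 1, 1, 1), n = 16 boxes. Hook lengths by row (left-to-right, top-to-bottom): [16, 12, 11, 10, 9, 8, 7, 6, 5, 4, 3, 2, 1]; [3]; [2]; [1]. Product of hooks = 45984153600. So f^λ = 16! / 45984153600 = 20922789888000 / 45984153600 = 455.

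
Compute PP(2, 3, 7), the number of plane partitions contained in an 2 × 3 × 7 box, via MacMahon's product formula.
PP(2, 3, 7) = 4950

Evaluate the triple product over i = 1..2, j = 1..3, k = 1..7. The factors are (2/1) · (3/2) · (4/3) · (5/4) · (6/5) · (7/6) · (8/7) · (3/2) · … (42 factors total). The numerators and denominators telescope so the product is an integer; carrying out the multiplication exactly gives PP(2, 3, 7) = 4950.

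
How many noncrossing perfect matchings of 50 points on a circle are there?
C_25 = 4861946401452

These noncrossing handshakes are counted by the Catalan number C_n = (1/(n + 1)) · C(2n, n). For n = 25: C_25 = (1/26) · C(50, 25) = 126410606437752/26 = 4861946401452.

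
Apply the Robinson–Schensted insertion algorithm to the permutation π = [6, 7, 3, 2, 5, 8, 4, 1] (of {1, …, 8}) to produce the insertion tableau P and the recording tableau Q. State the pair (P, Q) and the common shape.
P = [1, 4, 8] / [2, 5] / [3, 7] / [6];  Q = [1, 2, 6] / [3, 5] / [4, 7] / [8];  common shape = (3, 2, 2, 1)

Row-insert the values π_1, π_2, … into P one at a time, bumping the leftmost entry strictly greater than the inserted value down to the next row. The recording tableau Q records, in position (i, j), the step at which that cell was added to P.
  Insert 6 (step 1): P = [6];  Q = [1]
  Insert 7 (step 2): P = [6, 7];  Q = [1, 2]
  Insert 3 (step 3): P = [3, 7] / [6];  Q = [1, 2] / [3]
  Insert 2 (step 4): P = [2, 7] / [3] / [6];  Q = [1, 2] / [3] / [4]
  Insert 5 (step 5): P = [2, 5] / [3, 7] / [6];  Q = [1, 2] / [3, 5] / [4]
  Insert 8 (step 6): P = [2, 5, 8] / [3, 7] / [6];  Q = [1, 2, 6] / [3, 5] / [4]
  Insert 4 (step 7): P = [2, 4, 8] / [3, 5] / [6, 7];  Q = [1, 2, 6] / [3, 5] / [4, 7]
  Insert 1 (step 8): P = [1, 4, 8] / [2, 5] / [3, 7] / [6];  Q = [1, 2, 6] / [3, 5] / [4, 7] / [8]
Final shape: (3, 2, 2, 1).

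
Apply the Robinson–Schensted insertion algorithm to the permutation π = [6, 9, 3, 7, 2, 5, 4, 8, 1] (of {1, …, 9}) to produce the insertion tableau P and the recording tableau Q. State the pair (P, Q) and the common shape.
P = [1, 4, 8] / [2, 5] / [3, 7] / [6] / [9];  Q = [1, 2, 8] / [3, 4] / [5, 6] / [7] / [9];  common shape = (3, 2, 2, 1, 1)

Row-insert the values π_1, π_2, … into P one at a time, bumping the leftmost entry strictly greater than the inserted value down to the next row. The recording tableau Q records, in position (i, j), the step at which that cell was added to P.
  Insert 6 (step 1): P = [6];  Q = [1]
  Insert 9 (step 2): P = [6, 9];  Q = [1, 2]
  Insert 3 (step 3): P = [3, 9] / [6];  Q = [1, 2] / [3]
  Insert 7 (step 4): P = [3, 7] / [6, 9];  Q = [1, 2] / [3, 4]
  Insert 2 (step 5): P = [2, 7] / [3, 9] / [6];  Q = [1, 2] / [3, 4] / [5]
  Insert 5 (step 6): P = [2, 5] / [3, 7] / [6, 9];  Q = [1, 2] / [3, 4] / [5, 6]
  Insert 4 (step 7): P = [2, 4] / [3, 5] / [6, 7] / [9];  Q = [1, 2] / [3, 4] / [5, 6] / [7]
  Insert 8 (step 8): P = [2, 4, 8] / [3, 5] / [6, 7] / [9];  Q = [1, 2, 8] / [3, 4] / [5, 6] / [7]
  Insert 1 (step 9): P = [1, 4, 8] / [2, 5] / [3, 7] / [6] / [9];  Q = [1, 2, 8] / [3, 4] / [5, 6] / [7] / [9]
Final shape: (3, 2, 2, 1, 1).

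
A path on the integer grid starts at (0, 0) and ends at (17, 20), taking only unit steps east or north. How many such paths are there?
Number of paths = 15905368710

A monotone lattice path from (0, 0) to (17, 20) consists of 17 east steps and 20 north steps in some order, so it is determined by which 17 of the 37 steps are east. The count is C(37, 17) = 15905368710.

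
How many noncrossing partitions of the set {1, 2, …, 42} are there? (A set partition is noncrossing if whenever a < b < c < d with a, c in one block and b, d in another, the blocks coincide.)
C_42 = 39044429911904443959240

These noncrossing partitions are counted by the Catalan number C_n = (1/(n + 1)) · C(2n, n). For n = 42: C_42 = (1/43) · C(84, 42) = 1678910486211891090247320/43 = 39044429911904443959240.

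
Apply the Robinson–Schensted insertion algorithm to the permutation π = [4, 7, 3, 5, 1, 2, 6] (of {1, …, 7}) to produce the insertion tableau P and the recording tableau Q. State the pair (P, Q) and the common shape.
P = [1, 2, 6] / [3, 5] / [4, 7];  Q = [1, 2, 7] / [3, 4] / [5, 6];  common shape = (3, 2, 2)

Row-insert the values π_1, π_2, … into P one at a time, bumping the leftmost entry strictly greater than the inserted value down to the next row. The recording tableau Q records, in position (i, j), the step at which that cell was added to P.
  Insert 4 (step 1): P = [4];  Q = [1]
  Insert 7 (step 2): P = [4, 7];  Q = [1, 2]
  Insert 3 (step 3): P = [3, 7] / [4];  Q = [1, 2] / [3]
  Insert 5 (step 4): P = [3, 5] / [4, 7];  Q = [1, 2] / [3, 4]
  Insert 1 (step 5): P = [1, 5] / [3, 7] / [4];  Q = [1, 2] / [3, 4] / [5]
  Insert 2 (step 6): P = [1, 2] / [3, 5] / [4, 7];  Q = [1, 2] / [3, 4] / [5, 6]
  Insert 6 (step 7): P = [1, 2, 6] / [3, 5] / [4, 7];  Q = [1, 2, 7] / [3, 4] / [5, 6]
Final shape: (3, 2, 2).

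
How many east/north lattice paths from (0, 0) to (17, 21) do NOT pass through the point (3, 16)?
Number of paths = 28769875848

Total paths from (0, 0) to (17, 21): C(38, 17) = 28781143380. Paths through (3, 16): (paths (0, 0) → (3, 16)) × (paths (3, 16) → (17, 21)) = C(19, 3) · C(19, 14) = 969 · 11628 = 11267532. Avoidance count = 28781143380 − 11267532 = 28769875848.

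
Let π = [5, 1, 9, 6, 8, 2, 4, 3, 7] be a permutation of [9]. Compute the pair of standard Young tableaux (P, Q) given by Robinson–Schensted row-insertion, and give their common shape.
P = [1, 2, 3, 7] / [4, 6, 8] / [5] / [9];  Q = [1, 3, 5, 9] / [2, 4, 7] / [6] / [8];  common shape = (4, 3, 1, 1)

Row-insert the values π_1, π_2, … into P one at a time, bumping the leftmost entry strictly greater than the inserted value down to the next row. The recording tableau Q records, in position (i, j), the step at which that cell was added to P.
  Insert 5 (step 1): P = [5];  Q = [1]
  Insert 1 (step 2): P = [1] / [5];  Q = [1] / [2]
  Insert 9 (step 3): P = [1, 9] / [5];  Q = [1, 3] / [2]
  Insert 6 (step 4): P = [1, 6] / [5, 9];  Q = [1, 3] / [2, 4]
  Insert 8 (step 5): P = [1, 6, 8] / [5, 9];  Q = [1, 3, 5] / [2, 4]
  Insert 2 (step 6): P = [1, 2, 8] / [5, 6] / [9];  Q = [1, 3, 5] / [2, 4] / [6]
  Insert 4 (step 7): P = [1, 2, 4] / [5, 6, 8] / [9];  Q = [1, 3, 5] / [2, 4, 7] / [6]
  Insert 3 (step 8): P = [1, 2, 3] / [4, 6, 8] / [5] / [9];  Q = [1, 3, 5] / [2, 4, 7] / [6] / [8]
  Insert 7 (step 9): P = [1, 2, 3, 7] / [4, 6, 8] / [5] / [9];  Q = [1, 3, 5, 9] / [2, 4, 7] / [6] / [8]
Final shape: (4, 3, 1, 1).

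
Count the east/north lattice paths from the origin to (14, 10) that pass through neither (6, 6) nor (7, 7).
Number of paths = 1313796

Inclusion–exclusion. Total paths: C(24, 14) = 1961256. Through P₁: C(12, 6)·C(12, 8) = 457380. Through P₂: C(14, 7)·C(10, 7) = 411840. Since P₁ is strictly southwest of P₂, a monotone path through both must visit P₁ then P₂; paths through both = C(12, 6)·C(2, 1)·C(10, 7) = 221760. Avoid both = 1961256 − 457380 − 411840 + 221760 = 1313796.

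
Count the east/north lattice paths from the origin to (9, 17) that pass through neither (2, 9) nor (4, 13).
Number of paths = 2574695

Inclusion–exclusion. Total paths: C(26, 9) = 3124550. Through P₁: C(11, 2)·C(15, 7) = 353925. Through P₂: C(17, 4)·C(9, 5) = 299880. Since P₁ is strictly southwest of P₂, a monotone path through both must visit P₁ then P₂; paths through both = C(11, 2)·C(6, 2)·C(9, 5) = 103950. Avoid both = 3124550 − 353925 − 299880 + 103950 = 2574695.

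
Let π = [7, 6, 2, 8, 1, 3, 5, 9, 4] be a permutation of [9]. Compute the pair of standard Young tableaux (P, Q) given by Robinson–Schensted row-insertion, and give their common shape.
P = [1, 3, 4, 9] / [2, 5] / [6, 8] / [7];  Q = [1, 4, 7, 8] / [2, 6] / [3, 9] / [5];  common shape = (4, 2, 2, 1)

Row-insert the values π_1, π_2, … into P one at a time, bumping the leftmost entry strictly greater than the inserted value down to the next row. The recording tableau Q records, in position (i, j), the step at which that cell was added to P.
  Insert 7 (step 1): P = [7];  Q = [1]
  Insert 6 (step 2): P = [6] / [7];  Q = [1] / [2]
  Insert 2 (step 3): P = [2] / [6] / [7];  Q = [1] / [2] / [3]
  Insert 8 (step 4): P = [2, 8] / [6] / [7];  Q = [1, 4] / [2] / [3]
  Insert 1 (step 5): P = [1, 8] / [2] / [6] / [7];  Q = [1, 4] / [2] / [3] / [5]
  Insert 3 (step 6): P = [1, 3] / [2, 8] / [6] / [7];  Q = [1, 4] / [2, 6] / [3] / [5]
  Insert 5 (step 7): P = [1, 3, 5] / [2, 8] / [6] / [7];  Q = [1, 4, 7] / [2, 6] / [3] / [5]
  Insert 9 (step 8): P = [1, 3, 5, 9] / [2, 8] / [6] / [7];  Q = [1, 4, 7, 8] / [2, 6] / [3] / [5]
  Insert 4 (step 9): P = [1, 3, 4, 9] / [2, 5] / [6, 8] / [7];  Q = [1, 4, 7, 8] / [2, 6] / [3, 9] / [5]
Final shape: (4, 2, 2, 1).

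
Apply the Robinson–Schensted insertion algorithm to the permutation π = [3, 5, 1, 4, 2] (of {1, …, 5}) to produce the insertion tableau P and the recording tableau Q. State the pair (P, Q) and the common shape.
P = [1, 2] / [3, 4] / [5];  Q = [1, 2] / [3, 4] / [5];  common shape = (2, 2, 1)

Row-insert the values π_1, π_2, … into P one at a time, bumping the leftmost entry strictly greater than the inserted value down to the next row. The recording tableau Q records, in position (i, j), the step at which that cell was added to P.
  Insert 3 (step 1): P = [3];  Q = [1]
  Insert 5 (step 2): P = [3, 5];  Q = [1, 2]
  Insert 1 (step 3): P = [1, 5] / [3];  Q = [1, 2] / [3]
  Insert 4 (step 4): P = [1, 4] / [3, 5];  Q = [1, 2] / [3, 4]
  Insert 2 (step 5): P = [1, 2] / [3, 4] / [5];  Q = [1, 2] / [3, 4] / [5]
Final shape: (2, 2, 1).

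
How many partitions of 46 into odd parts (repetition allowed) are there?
p_odd(46) = 2304

Enumerate partitions using only odd parts via the recurrence o(n, m) = o(n, m−2) + o(n−m, m) over odd m, starting from the largest odd part ≤ n. This gives p_odd(46) = 2304. (Euler's theorem: equals the count of distinct-part partitions.)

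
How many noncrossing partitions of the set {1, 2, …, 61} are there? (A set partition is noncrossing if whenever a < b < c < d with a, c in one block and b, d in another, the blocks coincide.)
C_61 = 6182127958584855650487080847216336

These noncrossing partitions are counted by the Catalan number C_n = (1/(n + 1)) · C(2n, n). For n = 61: C_61 = (1/62) · C(122, 61) = 383291933432261050330199012527412832/62 = 6182127958584855650487080847216336.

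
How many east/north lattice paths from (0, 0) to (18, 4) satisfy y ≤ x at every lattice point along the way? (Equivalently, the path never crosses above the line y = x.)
Number of paths = 5775

By the reflection principle (André's argument), the number of monotone paths to (18, 4) with n ≤ m that never go above y = x is C(22, 18) − C(22, 19) = 7315 − 1540 = 5775.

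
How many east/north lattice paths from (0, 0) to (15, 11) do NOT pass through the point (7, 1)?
Number of paths = 7376096

Total paths from (0, 0) to (15, 11): C(26, 15) = 7726160. Paths through (7, 1): (paths (0, 0) → (7, 1)) × (paths (7, 1) → (15, 11)) = C(8, 7) · C(18, 8) = 8 · 43758 = 350064. Avoidance count = 7726160 − 350064 = 7376096.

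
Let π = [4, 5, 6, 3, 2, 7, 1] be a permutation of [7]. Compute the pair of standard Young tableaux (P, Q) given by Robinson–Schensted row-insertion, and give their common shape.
P = [1, 5, 6, 7] / [2] / [3] / [4];  Q = [1, 2, 3, 6] / [4] / [5] / [7];  common shape = (4, 1, 1, 1)

Row-insert the values π_1, π_2, … into P one at a time, bumping the leftmost entry strictly greater than the inserted value down to the next row. The recording tableau Q records, in position (i, j), the step at which that cell was added to P.
  Insert 4 (step 1): P = [4];  Q = [1]
  Insert 5 (step 2): P = [4, 5];  Q = [1, 2]
  Insert 6 (step 3): P = [4, 5, 6];  Q = [1, 2, 3]
  Insert 3 (step 4): P = [3, 5, 6] / [4];  Q = [1, 2, 3] / [4]
  Insert 2 (step 5): P = [2, 5, 6] / [3] / [4];  Q = [1, 2, 3] / [4] / [5]
  Insert 7 (step 6): P = [2, 5, 6, 7] / [3] / [4];  Q = [1, 2, 3, 6] / [4] / [5]
  Insert 1 (step 7): P = [1, 5, 6, 7] / [2] / [3] / [4];  Q = [1, 2, 3, 6] / [4] / [5] / [7]
Final shape: (4, 1, 1, 1).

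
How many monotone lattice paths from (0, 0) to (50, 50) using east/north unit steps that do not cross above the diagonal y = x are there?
C_50 = 1978261657756160653623774456

These NE paths below the diagonal are counted by the Catalan number C_n = (1/(n + 1)) · C(2n, n). For n = 50: C_50 = (1/51) · C(100, 50) = 100891344545564193334812497256/51 = 1978261657756160653623774456.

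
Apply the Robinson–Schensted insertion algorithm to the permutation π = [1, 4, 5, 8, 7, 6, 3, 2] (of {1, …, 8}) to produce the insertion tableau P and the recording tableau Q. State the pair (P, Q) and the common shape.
P = [1, 2, 5, 6] / [3] / [4] / [7] / [8];  Q = [1, 2, 3, 4] / [5] / [6] / [7] / [8];  common shape = (4, 1, 1, 1, 1)

Row-insert the values π_1, π_2, … into P one at a time, bumping the leftmost entry strictly greater than the inserted value down to the next row. The recording tableau Q records, in position (i, j), the step at which that cell was added to P.
  Insert 1 (step 1): P = [1];  Q = [1]
  Insert 4 (step 2): P = [1, 4];  Q = [1, 2]
  Insert 5 (step 3): P = [1, 4, 5];  Q = [1, 2, 3]
  Insert 8 (step 4): P = [1, 4, 5, 8];  Q = [1, 2, 3, 4]
  Insert 7 (step 5): P = [1, 4, 5, 7] / [8];  Q = [1, 2, 3, 4] / [5]
  Insert 6 (step 6): P = [1, 4, 5, 6] / [7] / [8];  Q = [1, 2, 3, 4] / [5] / [6]
  Insert 3 (step 7): P = [1, 3, 5, 6] / [4] / [7] / [8];  Q = [1, 2, 3, 4] / [5] / [6] / [7]
  Insert 2 (step 8): P = [1, 2, 5, 6] / [3] / [4] / [7] / [8];  Q = [1, 2, 3, 4] / [5] / [6] / [7] / [8]
Final shape: (4, 1, 1, 1, 1).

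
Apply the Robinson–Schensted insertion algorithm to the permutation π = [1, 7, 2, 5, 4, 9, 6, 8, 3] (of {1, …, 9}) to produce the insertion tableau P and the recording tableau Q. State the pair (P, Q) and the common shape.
P = [1, 2, 3, 6, 8] / [4, 9] / [5] / [7];  Q = [1, 2, 4, 6, 8] / [3, 7] / [5] / [9];  common shape = (5, 2, 1, 1)

Row-insert the values π_1, π_2, … into P one at a time, bumping the leftmost entry strictly greater than the inserted value down to the next row. The recording tableau Q records, in position (i, j), the step at which that cell was added to P.
  Insert 1 (step 1): P = [1];  Q = [1]
  Insert 7 (step 2): P = [1, 7];  Q = [1, 2]
  Insert 2 (step 3): P = [1, 2] / [7];  Q = [1, 2] / [3]
  Insert 5 (step 4): P = [1, 2, 5] / [7];  Q = [1, 2, 4] / [3]
  Insert 4 (step 5): P = [1, 2, 4] / [5] / [7];  Q = [1, 2, 4] / [3] / [5]
  Insert 9 (step 6): P = [1, 2, 4, 9] / [5] / [7];  Q = [1, 2, 4, 6] / [3] / [5]
  Insert 6 (step 7): P = [1, 2, 4, 6] / [5, 9] / [7];  Q = [1, 2, 4, 6] / [3, 7] / [5]
  Insert 8 (step 8): P = [1, 2, 4, 6, 8] / [5, 9] / [7];  Q = [1, 2, 4, 6, 8] / [3, 7] / [5]
  Insert 3 (step 9): P = [1, 2, 3, 6, 8] / [4, 9] / [5] / [7];  Q = [1, 2, 4, 6, 8] / [3, 7] / [5] / [9]
Final shape: (5, 2, 1, 1).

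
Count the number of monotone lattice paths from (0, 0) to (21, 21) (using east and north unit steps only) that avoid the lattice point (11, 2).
Number of paths = 536695533660

Total paths from (0, 0) to (21, 21): C(42, 21) = 538257874440. Paths through (11, 2): (paths (0, 0) → (11, 2)) × (paths (11, 2) → (21, 21)) = C(13, 11) · C(29, 10) = 78 · 20030010 = 1562340780. Avoidance count = 538257874440 − 1562340780 = 536695533660.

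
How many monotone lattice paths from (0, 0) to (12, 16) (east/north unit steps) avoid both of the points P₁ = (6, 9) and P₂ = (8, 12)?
Number of paths = 16518775

Inclusion–exclusion. Total paths: C(28, 12) = 30421755. Through P₁: C(15, 6)·C(13, 6) = 8588580. Through P₂: C(20, 8)·C(8, 4) = 8817900. Since P₁ is strictly southwest of P₂, a monotone path through both must visit P₁ then P₂; paths through both = C(15, 6)·C(5, 2)·C(8, 4) = 3503500. Avoid both = 30421755 − 8588580 − 8817900 + 3503500 = 16518775.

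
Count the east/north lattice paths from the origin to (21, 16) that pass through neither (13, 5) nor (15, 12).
Number of paths = 8642351574

Inclusion–exclusion. Total paths: C(37, 21) = 12875774670. Through P₁: C(18, 13)·C(19, 8) = 647586576. Through P₂: C(27, 15)·C(10, 6) = 3650610600. Since P₁ is strictly southwest of P₂, a monotone path through both must visit P₁ then P₂; paths through both = C(18, 13)·C(9, 2)·C(10, 6) = 64774080. Avoid both = 12875774670 − 647586576 − 3650610600 + 64774080 = 8642351574.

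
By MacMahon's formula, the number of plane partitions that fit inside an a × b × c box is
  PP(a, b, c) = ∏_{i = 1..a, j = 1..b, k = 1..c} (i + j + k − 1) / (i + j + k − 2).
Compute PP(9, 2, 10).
PP(9, 2, 10) = 1551580888

Evaluate the triple product over i = 1..9, j = 1..2, k = 1..10. The factors are (2/1) · (3/2) · (4/3) · (5/4) · (6/5) · (7/6) · (8/7) · (9/8) · … (180 factors total). The numerators and denominators telescope so the product is an integer; carrying out the multiplication exactly gives PP(9, 2, 10) = 1551580888.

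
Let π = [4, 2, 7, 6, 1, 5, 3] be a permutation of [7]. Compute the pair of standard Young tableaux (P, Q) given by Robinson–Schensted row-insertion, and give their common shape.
P = [1, 3] / [2, 5] / [4, 6] / [7];  Q = [1, 3] / [2, 4] / [5, 6] / [7];  common shape = (2, 2, 2, 1)

Row-insert the values π_1, π_2, … into P one at a time, bumping the leftmost entry strictly greater than the inserted value down to the next row. The recording tableau Q records, in position (i, j), the step at which that cell was added to P.
  Insert 4 (step 1): P = [4];  Q = [1]
  Insert 2 (step 2): P = [2] / [4];  Q = [1] / [2]
  Insert 7 (step 3): P = [2, 7] / [4];  Q = [1, 3] / [2]
  Insert 6 (step 4): P = [2, 6] / [4, 7];  Q = [1, 3] / [2, 4]
  Insert 1 (step 5): P = [1, 6] / [2, 7] / [4];  Q = [1, 3] / [2, 4] / [5]
  Insert 5 (step 6): P = [1, 5] / [2, 6] / [4, 7];  Q = [1, 3] / [2, 4] / [5, 6]
  Insert 3 (step 7): P = [1, 3] / [2, 5] / [4, 6] / [7];  Q = [1, 3] / [2, 4] / [5, 6] / [7]
Final shape: (2, 2, 2, 1).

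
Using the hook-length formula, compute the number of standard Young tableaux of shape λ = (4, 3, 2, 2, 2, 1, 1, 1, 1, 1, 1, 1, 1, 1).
# SYT of shape (4, 3, 2, 2, 2, 1, 1, 1, 1, 1, 1, 1, 1, 1) = 11235840

Hook-length formula: f^λ = n! / Π hook(c), product over all cells c of the Young diagram. For λ = (4, 3, 2, 2, 2, 1, 1, 1, 1, 1, 1, 1, 1, 1), n = 22 boxes. Hook lengths by row (left-to-right, top-to-bottom): [17, 7, 3, 1]; [15, 5, 1]; [13, 3]; [12, 2]; [11, 1]; [9]; [8]; [7]; [6]; [5]; [4]; [3]; [2]; [1]. Product of hooks = 100037089152000. So f^λ = 22! / 100037089152000 = 1124000727777607680000 / 100037089152000 = 11235840.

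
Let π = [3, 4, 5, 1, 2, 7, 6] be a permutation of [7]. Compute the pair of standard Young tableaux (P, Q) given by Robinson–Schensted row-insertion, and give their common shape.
P = [1, 2, 5, 6] / [3, 4, 7];  Q = [1, 2, 3, 6] / [4, 5, 7];  common shape = (4, 3)

Row-insert the values π_1, π_2, … into P one at a time, bumping the leftmost entry strictly greater than the inserted value down to the next row. The recording tableau Q records, in position (i, j), the step at which that cell was added to P.
  Insert 3 (step 1): P = [3];  Q = [1]
  Insert 4 (step 2): P = [3, 4];  Q = [1, 2]
  Insert 5 (step 3): P = [3, 4, 5];  Q = [1, 2, 3]
  Insert 1 (step 4): P = [1, 4, 5] / [3];  Q = [1, 2, 3] / [4]
  Insert 2 (step 5): P = [1, 2, 5] / [3, 4];  Q = [1, 2, 3] / [4, 5]
  Insert 7 (step 6): P = [1, 2, 5, 7] / [3, 4];  Q = [1, 2, 3, 6] / [4, 5]
  Insert 6 (step 7): P = [1, 2, 5, 6] / [3, 4, 7];  Q = [1, 2, 3, 6] / [4, 5, 7]
Final shape: (4, 3).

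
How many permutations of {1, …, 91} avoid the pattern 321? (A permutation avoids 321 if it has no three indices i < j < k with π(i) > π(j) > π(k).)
C_91 = 3935312233584004685417853572763349509774031680023800

These 321-avoiding permutations are counted by the Catalan number C_n = (1/(n + 1)) · C(2n, n). For n = 91: C_91 = (1/92) · C(182, 91) = 362048725489728431058442528694228154899210914562189600/92 = 3935312233584004685417853572763349509774031680023800.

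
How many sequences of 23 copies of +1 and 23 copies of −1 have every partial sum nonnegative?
C_23 = 343059613650

These ballot sequences are counted by the Catalan number C_n = (1/(n + 1)) · C(2n, n). For n = 23: C_23 = (1/24) · C(46, 23) = 8233430727600/24 = 343059613650.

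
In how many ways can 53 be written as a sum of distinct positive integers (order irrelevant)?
q(53) = 5120

A partition into distinct parts is a strictly decreasing sequence summing to n. The recurrence d(n, m) = d(n, m−1) + d(n−m, m−1) (use part m at most once) with q(n) = d(n, n) gives q(53) = 5120. (Euler's theorem: # distinct-part partitions = # odd-part partitions.)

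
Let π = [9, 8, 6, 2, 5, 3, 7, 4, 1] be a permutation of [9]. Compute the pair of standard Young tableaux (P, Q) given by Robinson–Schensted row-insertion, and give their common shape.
P = [1, 3, 4] / [2, 7] / [5] / [6] / [8] / [9];  Q = [1, 5, 7] / [2, 8] / [3] / [4] / [6] / [9];  common shape = (3, 2, 1, 1, 1, 1)

Row-insert the values π_1, π_2, … into P one at a time, bumping the leftmost entry strictly greater than the inserted value down to the next row. The recording tableau Q records, in position (i, j), the step at which that cell was added to P.
  Insert 9 (step 1): P = [9];  Q = [1]
  Insert 8 (step 2): P = [8] / [9];  Q = [1] / [2]
  Insert 6 (step 3): P = [6] / [8] / [9];  Q = [1] / [2] / [3]
  Insert 2 (step 4): P = [2] / [6] / [8] / [9];  Q = [1] / [2] / [3] / [4]
  Insert 5 (step 5): P = [2, 5] / [6] / [8] / [9];  Q = [1, 5] / [2] / [3] / [4]
  Insert 3 (step 6): P = [2, 3] / [5] / [6] / [8] / [9];  Q = [1, 5] / [2] / [3] / [4] / [6]
  Insert 7 (step 7): P = [2, 3, 7] / [5] / [6] / [8] / [9];  Q = [1, 5, 7] / [2] / [3] / [4] / [6]
  Insert 4 (step 8): P = [2, 3, 4] / [5, 7] / [6] / [8] / [9];  Q = [1, 5, 7] / [2, 8] / [3] / [4] / [6]
  Insert 1 (step 9): P = [1, 3, 4] / [2, 7] / [5] / [6] / [8] / [9];  Q = [1, 5, 7] / [2, 8] / [3] / [4] / [6] / [9]
Final shape: (3, 2, 1, 1, 1, 1).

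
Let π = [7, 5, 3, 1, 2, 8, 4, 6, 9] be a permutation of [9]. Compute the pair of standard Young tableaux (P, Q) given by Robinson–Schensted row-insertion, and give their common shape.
P = [1, 2, 4, 6, 9] / [3, 8] / [5] / [7];  Q = [1, 5, 6, 8, 9] / [2, 7] / [3] / [4];  common shape = (5, 2, 1, 1)

Row-insert the values π_1, π_2, … into P one at a time, bumping the leftmost entry strictly greater than the inserted value down to the next row. The recording tableau Q records, in position (i, j), the step at which that cell was added to P.
  Insert 7 (step 1): P = [7];  Q = [1]
  Insert 5 (step 2): P = [5] / [7];  Q = [1] / [2]
  Insert 3 (step 3): P = [3] / [5] / [7];  Q = [1] / [2] / [3]
  Insert 1 (step 4): P = [1] / [3] / [5] / [7];  Q = [1] / [2] / [3] / [4]
  Insert 2 (step 5): P = [1, 2] / [3] / [5] / [7];  Q = [1, 5] / [2] / [3] / [4]
  Insert 8 (step 6): P = [1, 2, 8] / [3] / [5] / [7];  Q = [1, 5, 6] / [2] / [3] / [4]
  Insert 4 (step 7): P = [1, 2, 4] / [3, 8] / [5] / [7];  Q = [1, 5, 6] / [2, 7] / [3] / [4]
  Insert 6 (step 8): P = [1, 2, 4, 6] / [3, 8] / [5] / [7];  Q = [1, 5, 6, 8] / [2, 7] / [3] / [4]
  Insert 9 (step 9): P = [1, 2, 4, 6, 9] / [3, 8] / [5] / [7];  Q = [1, 5, 6, 8, 9] / [2, 7] / [3] / [4]
Final shape: (5, 2, 1, 1).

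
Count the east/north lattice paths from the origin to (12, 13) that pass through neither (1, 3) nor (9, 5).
Number of paths = 3488806

Inclusion–exclusion. Total paths: C(25, 12) = 5200300. Through P₁: C(4, 1)·C(21, 11) = 1410864. Through P₂: C(14, 9)·C(11, 3) = 330330. Since P₁ is strictly southwest of P₂, a monotone path through both must visit P₁ then P₂; paths through both = C(4, 1)·C(10, 8)·C(11, 3) = 29700. Avoid both = 5200300 − 1410864 − 330330 + 29700 = 3488806.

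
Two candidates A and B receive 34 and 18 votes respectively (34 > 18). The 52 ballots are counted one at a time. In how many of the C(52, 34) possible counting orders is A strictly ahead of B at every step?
Strict-lead orderings = 13129839188200

Total orderings of the 52 votes with 34 for A: C(52, 34) = 42671977361650. By the Bertrand ballot formula (Cycle Lemma / reflection principle), the number of orderings in which A is strictly ahead of B throughout is (p − q)/(p + q) · C(p + q, p) = (34 − 18)/(34 + 18) · 42671977361650 = 13129839188200.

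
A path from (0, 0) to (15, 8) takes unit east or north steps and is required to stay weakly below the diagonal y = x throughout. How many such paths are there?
Number of paths = 245157

By the reflection principle (André's argument), the number of monotone paths to (15, 8) with n ≤ m that never go above y = x is C(23, 15) − C(23, 16) = 490314 − 245157 = 245157.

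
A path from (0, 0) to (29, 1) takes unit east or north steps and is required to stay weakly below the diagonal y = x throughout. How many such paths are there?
Number of paths = 29

By the reflection principle (André's argument), the number of monotone paths to (29, 1) with n ≤ m that never go above y = x is C(30, 29) − C(30, 30) = 30 − 1 = 29.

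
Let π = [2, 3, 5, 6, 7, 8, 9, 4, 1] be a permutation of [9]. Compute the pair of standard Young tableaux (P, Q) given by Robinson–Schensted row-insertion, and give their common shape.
P = [1, 3, 4, 6, 7, 8, 9] / [2] / [5];  Q = [1, 2, 3, 4, 5, 6, 7] / [8] / [9];  common shape = (7, 1, 1)

Row-insert the values π_1, π_2, … into P one at a time, bumping the leftmost entry strictly greater than the inserted value down to the next row. The recording tableau Q records, in position (i, j), the step at which that cell was added to P.
  Insert 2 (step 1): P = [2];  Q = [1]
  Insert 3 (step 2): P = [2, 3];  Q = [1, 2]
  Insert 5 (step 3): P = [2, 3, 5];  Q = [1, 2, 3]
  Insert 6 (step 4): P = [2, 3, 5, 6];  Q = [1, 2, 3, 4]
  Insert 7 (step 5): P = [2, 3, 5, 6, 7];  Q = [1, 2, 3, 4, 5]
  Insert 8 (step 6): P = [2, 3, 5, 6, 7, 8];  Q = [1, 2, 3, 4, 5, 6]
  Insert 9 (step 7): P = [2, 3, 5, 6, 7, 8, 9];  Q = [1, 2, 3, 4, 5, 6, 7]
  Insert 4 (step 8): P = [2, 3, 4, 6, 7, 8, 9] / [5];  Q = [1, 2, 3, 4, 5, 6, 7] / [8]
  Insert 1 (step 9): P = [1, 3, 4, 6, 7, 8, 9] / [2] / [5];  Q = [1, 2, 3, 4, 5, 6, 7] / [8] / [9]
Final shape: (7, 1, 1).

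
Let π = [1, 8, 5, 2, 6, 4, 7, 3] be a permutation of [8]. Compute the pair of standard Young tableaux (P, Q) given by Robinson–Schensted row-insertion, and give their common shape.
P = [1, 2, 3, 7] / [4, 6] / [5] / [8];  Q = [1, 2, 5, 7] / [3, 6] / [4] / [8];  common shape = (4, 2, 1, 1)

Row-insert the values π_1, π_2, … into P one at a time, bumping the leftmost entry strictly greater than the inserted value down to the next row. The recording tableau Q records, in position (i, j), the step at which that cell was added to P.
  Insert 1 (step 1): P = [1];  Q = [1]
  Insert 8 (step 2): P = [1, 8];  Q = [1, 2]
  Insert 5 (step 3): P = [1, 5] / [8];  Q = [1, 2] / [3]
  Insert 2 (step 4): P = [1, 2] / [5] / [8];  Q = [1, 2] / [3] / [4]
  Insert 6 (step 5): P = [1, 2, 6] / [5] / [8];  Q = [1, 2, 5] / [3] / [4]
  Insert 4 (step 6): P = [1, 2, 4] / [5, 6] / [8];  Q = [1, 2, 5] / [3, 6] / [4]
  Insert 7 (step 7): P = [1, 2, 4, 7] / [5, 6] / [8];  Q = [1, 2, 5, 7] / [3, 6] / [4]
  Insert 3 (step 8): P = [1, 2, 3, 7] / [4, 6] / [5] / [8];  Q = [1, 2, 5, 7] / [3, 6] / [4] / [8]
Final shape: (4, 2, 1, 1).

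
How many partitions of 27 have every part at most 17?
p(27, parts ≤ 17) = 2913

Use the recurrence p(n, m) = p(n, m−1) + p(n−m, m): either the largest part is < m (count p(n, m−1)) or the largest part is exactly m (remove one copy of m, count p(n−m, m)). With p(0, ·) = 1 this gives p(27, parts ≤ 17) = 2913. (By conjugating Young diagrams, this also counts partitions of 27 into at most 17 parts.)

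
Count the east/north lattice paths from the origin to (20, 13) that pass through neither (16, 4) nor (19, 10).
Number of paths = 491210145

Inclusion–exclusion. Total paths: C(33, 20) = 573166440. Through P₁: C(20, 16)·C(13, 4) = 3464175. Through P₂: C(29, 19)·C(4, 1) = 80120040. Since P₁ is strictly southwest of P₂, a monotone path through both must visit P₁ then P₂; paths through both = C(20, 16)·C(9, 3)·C(4, 1) = 1627920. Avoid both = 573166440 − 3464175 − 80120040 + 1627920 = 491210145.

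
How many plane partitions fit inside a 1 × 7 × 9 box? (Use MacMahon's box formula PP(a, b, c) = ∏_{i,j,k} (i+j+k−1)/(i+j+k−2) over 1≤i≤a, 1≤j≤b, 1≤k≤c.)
PP(1, 7, 9) = 11440

Evaluate the triple product over i = 1..1, j = 1..7, k = 1..9. The factors are (2/1) · (3/2) · (4/3) · (5/4) · (6/5) · (7/6) · (8/7) · (9/8) · … (63 factors total). The numerators and denominators telescope so the product is an integer; carrying out the multiplication exactly gives PP(1, 7, 9) = 11440.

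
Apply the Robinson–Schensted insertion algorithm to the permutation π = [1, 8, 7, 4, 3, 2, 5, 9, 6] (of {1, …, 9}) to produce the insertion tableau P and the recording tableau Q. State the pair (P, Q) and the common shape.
P = [1, 2, 5, 6] / [3, 9] / [4] / [7] / [8];  Q = [1, 2, 7, 8] / [3, 9] / [4] / [5] / [6];  common shape = (4, 2, 1, 1, 1)

Row-insert the values π_1, π_2, … into P one at a time, bumping the leftmost entry strictly greater than the inserted value down to the next row. The recording tableau Q records, in position (i, j), the step at which that cell was added to P.
  Insert 1 (step 1): P = [1];  Q = [1]
  Insert 8 (step 2): P = [1, 8];  Q = [1, 2]
  Insert 7 (step 3): P = [1, 7] / [8];  Q = [1, 2] / [3]
  Insert 4 (step 4): P = [1, 4] / [7] / [8];  Q = [1, 2] / [3] / [4]
  Insert 3 (step 5): P = [1, 3] / [4] / [7] / [8];  Q = [1, 2] / [3] / [4] / [5]
  Insert 2 (step 6): P = [1, 2] / [3] / [4] / [7] / [8];  Q = [1, 2] / [3] / [4] / [5] / [6]
  Insert 5 (step 7): P = [1, 2, 5] / [3] / [4] / [7] / [8];  Q = [1, 2, 7] / [3] / [4] / [5] / [6]
  Insert 9 (step 8): P = [1, 2, 5, 9] / [3] / [4] / [7] / [8];  Q = [1, 2, 7, 8] / [3] / [4] / [5] / [6]
  Insert 6 (step 9): P = [1, 2, 5, 6] / [3, 9] / [4] / [7] / [8];  Q = [1, 2, 7, 8] / [3, 9] / [4] / [5] / [6]
Final shape: (4, 2, 1, 1, 1).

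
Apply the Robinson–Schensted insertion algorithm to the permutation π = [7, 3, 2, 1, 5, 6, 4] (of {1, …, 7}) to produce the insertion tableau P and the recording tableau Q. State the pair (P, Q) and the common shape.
P = [1, 4, 6] / [2, 5] / [3] / [7];  Q = [1, 5, 6] / [2, 7] / [3] / [4];  common shape = (3, 2, 1, 1)

Row-insert the values π_1, π_2, … into P one at a time, bumping the leftmost entry strictly greater than the inserted value down to the next row. The recording tableau Q records, in position (i, j), the step at which that cell was added to P.
  Insert 7 (step 1): P = [7];  Q = [1]
  Insert 3 (step 2): P = [3] / [7];  Q = [1] / [2]
  Insert 2 (step 3): P = [2] / [3] / [7];  Q = [1] / [2] / [3]
  Insert 1 (step 4): P = [1] / [2] / [3] / [7];  Q = [1] / [2] / [3] / [4]
  Insert 5 (step 5): P = [1, 5] / [2] / [3] / [7];  Q = [1, 5] / [2] / [3] / [4]
  Insert 6 (step 6): P = [1, 5, 6] / [2] / [3] / [7];  Q = [1, 5, 6] / [2] / [3] / [4]
  Insert 4 (step 7): P = [1, 4, 6] / [2, 5] / [3] / [7];  Q = [1, 5, 6] / [2, 7] / [3] / [4]
Final shape: (3, 2, 1, 1).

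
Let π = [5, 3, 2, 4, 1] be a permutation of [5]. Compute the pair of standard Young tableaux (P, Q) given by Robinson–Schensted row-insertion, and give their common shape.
P = [1, 4] / [2] / [3] / [5];  Q = [1, 4] / [2] / [3] / [5];  common shape = (2, 1, 1, 1)

Row-insert the values π_1, π_2, … into P one at a time, bumping the leftmost entry strictly greater than the inserted value down to the next row. The recording tableau Q records, in position (i, j), the step at which that cell was added to P.
  Insert 5 (step 1): P = [5];  Q = [1]
  Insert 3 (step 2): P = [3] / [5];  Q = [1] / [2]
  Insert 2 (step 3): P = [2] / [3] / [5];  Q = [1] / [2] / [3]
  Insert 4 (step 4): P = [2, 4] / [3] / [5];  Q = [1, 4] / [2] / [3]
  Insert 1 (step 5): P = [1, 4] / [2] / [3] / [5];  Q = [1, 4] / [2] / [3] / [5]
Final shape: (2, 1, 1, 1).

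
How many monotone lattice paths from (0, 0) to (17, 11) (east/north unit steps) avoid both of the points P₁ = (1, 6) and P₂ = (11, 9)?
Number of paths = 16684913

Inclusion–exclusion. Total paths: C(28, 17) = 21474180. Through P₁: C(7, 1)·C(21, 16) = 142443. Through P₂: C(20, 11)·C(8, 6) = 4702880. Since P₁ is strictly southwest of P₂, a monotone path through both must visit P₁ then P₂; paths through both = C(7, 1)·C(13, 10)·C(8, 6) = 56056. Avoid both = 21474180 − 142443 − 4702880 + 56056 = 16684913.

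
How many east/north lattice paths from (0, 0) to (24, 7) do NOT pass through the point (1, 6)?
Number of paths = 2629407

Total paths from (0, 0) to (24, 7): C(31, 24) = 2629575. Paths through (1, 6): (paths (0, 0) → (1, 6)) × (paths (1, 6) → (24, 7)) = C(7, 1) · C(24, 23) = 7 · 24 = 168. Avoidance count = 2629575 − 168 = 2629407.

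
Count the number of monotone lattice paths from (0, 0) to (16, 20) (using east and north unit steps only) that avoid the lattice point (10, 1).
Number of paths = 7305924010

Total paths from (0, 0) to (16, 20): C(36, 16) = 7307872110. Paths through (10, 1): (paths (0, 0) → (10, 1)) × (paths (10, 1) → (16, 20)) = C(11, 10) · C(25, 6) = 11 · 177100 = 1948100. Avoidance count = 7307872110 − 1948100 = 7305924010.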